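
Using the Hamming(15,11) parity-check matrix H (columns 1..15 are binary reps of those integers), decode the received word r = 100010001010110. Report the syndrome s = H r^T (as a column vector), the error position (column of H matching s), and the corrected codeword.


s = (0, 1, 0, 1)^T, error position = 5, corrected codeword c = 100000001010110

Compute s = H r^T mod 2 one row at a time:
  s_1 = 0 + 1 + 0 + 1 + 0 + 1 + 1 + 0 = 4 ≡ 0 (mod 2).
  s_2 = 0 + 1 + 0 + 0 + 0 + 1 + 1 + 0 = 3 ≡ 1 (mod 2).
  s_3 = 0 + 0 + 0 + 0 + 0 + 1 + 1 + 0 = 2 ≡ 0 (mod 2).
  s_4 = 1 + 0 + 1 + 0 + 1 + 1 + 1 + 0 = 5 ≡ 1 (mod 2).
s = (0, 1, 0, 1)^T — this equals column 5 of H (binary 0101), so error is at position 5.
Correct: flip bit 5 of r = 100010001010110 to get c = 100000001010110.


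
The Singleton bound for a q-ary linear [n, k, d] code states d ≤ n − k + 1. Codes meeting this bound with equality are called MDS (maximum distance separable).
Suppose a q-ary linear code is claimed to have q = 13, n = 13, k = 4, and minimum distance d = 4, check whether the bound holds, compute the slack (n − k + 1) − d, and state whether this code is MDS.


Singleton RHS = n − k + 1 = 10, slack = 6, bound satisfied, not MDS.

Singleton bound: d ≤ n − k + 1.
Here n = 13, k = 4, so n − k + 1 = 10.
Given d = 4, check d ≤ 10: YES.
Slack = (n − k + 1) − d = 6.
The code is NOT MDS (slack = 6 > 0).
Description: the claimed parameters are [13, 4, 4]_13; such a code would be non-MDS.


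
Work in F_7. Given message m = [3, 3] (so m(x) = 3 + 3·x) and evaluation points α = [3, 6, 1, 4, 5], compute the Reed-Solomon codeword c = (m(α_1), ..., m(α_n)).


c = [5, 0, 6, 1, 4]

Message polynomial: m(x) = 3 + 3·x (mod 7).
For each evaluation point α_i, compute m(α_i) mod 7:
  α_1 = 3: Horner steps 3 → 5, so m(3) = 5.
  α_2 = 6: Horner steps 3 → 0, so m(6) = 0.
  α_3 = 1: Horner steps 3 → 6, so m(1) = 6.
  α_4 = 4: Horner steps 3 → 1, so m(4) = 1.
  α_5 = 5: Horner steps 3 → 4, so m(5) = 4.
Codeword c = [5, 0, 6, 1, 4] ∈ F_7^5.


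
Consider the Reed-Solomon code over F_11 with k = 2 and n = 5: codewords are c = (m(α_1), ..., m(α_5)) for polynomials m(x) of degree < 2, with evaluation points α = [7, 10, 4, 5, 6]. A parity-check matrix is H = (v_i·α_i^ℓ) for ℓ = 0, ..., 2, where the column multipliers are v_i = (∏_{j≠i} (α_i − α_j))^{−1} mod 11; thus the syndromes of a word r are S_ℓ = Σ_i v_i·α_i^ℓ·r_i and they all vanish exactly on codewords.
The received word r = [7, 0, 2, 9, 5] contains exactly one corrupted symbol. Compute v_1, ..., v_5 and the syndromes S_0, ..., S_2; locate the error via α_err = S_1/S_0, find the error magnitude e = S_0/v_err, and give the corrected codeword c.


S = (7, 5, 2), error at position 1, error magnitude e = 6, c = [1, 0, 2, 9, 5].

Step 1: column multipliers v_i = (∏_{j≠i}(α_i − α_j))^{−1} mod 11.
  i = 1 (α = 7): (7−10)(7−4)(7−5)(7−6) = (−3)·3·2·1 = −18 ≡ 4, so v_1 = 4^{−1} = 3 (mod 11).
  i = 2 (α = 10): (10−7)(10−4)(10−5)(10−6) = 3·6·5·4 = 360 ≡ 8, so v_2 = 8^{−1} = 7 (mod 11).
  i = 3 (α = 4): (4−7)(4−10)(4−5)(4−6) = (−3)·(−6)·(−1)·(−2) = 36 ≡ 3, so v_3 = 3^{−1} = 4 (mod 11).
  i = 4 (α = 5): (5−7)(5−10)(5−4)(5−6) = (−2)·(−5)·1·(−1) = −10 ≡ 1, so v_4 = 1^{−1} = 1 (mod 11).
  i = 5 (α = 6): (6−7)(6−10)(6−4)(6−5) = (−1)·(−4)·2·1 = 8 ≡ 8, so v_5 = 8^{−1} = 7 (mod 11).
  v = [3, 7, 4, 1, 7].
Step 2: syndromes of r = [7, 0, 2, 9, 5] (all sums mod 11).
  S_0 = Σ v_i r_i = 3·7 + 7·0 + 4·2 + 1·9 + 7·5 = 73 ≡ 7.
  S_1 = Σ v_i α_i r_i = 3·7·7 + 7·10·0 + 4·4·2 + 1·5·9 + 7·6·5 = 434 ≡ 5.
  α_i^2 mod 11 = [5, 1, 5, 3, 3].
  S_2 = Σ v_i α_i^2 r_i = 3·5·7 + 7·1·0 + 4·5·2 + 1·3·9 + 7·3·5 = 277 ≡ 2.
  S = (7, 5, 2) ≠ 0, so r is not a codeword (an error is present).
Step 3: locate the error. For a single error e at position i, S_ℓ = v_i·e·α_i^ℓ, so α_err = S_1/S_0.
  S_0^{−1} = 7^{−1} = 8 (mod 11), so α_err = 5·8 = 40 ≡ 7 = α_1. Error position i = 1.
  Consistency check: S_2/S_1 = 2·9 = 18 ≡ 7 = α_err ✓ (single-error assumption holds).
Step 4: error magnitude e = S_0/v_1 = S_0·∏_{j≠1}(α_1 − α_j) = 7·4 = 28 ≡ 6 (mod 11).
Step 5: correct position 1: c_1 = r_1 − e = 7 − 6 ≡ 1 (mod 11). Hence c = [1, 0, 2, 9, 5].
  Check: interpolating c through the α_i gives m(x) = 7 + 7·x (degree < 2) with m(α_i) = c_i for every i, so c is indeed a codeword.


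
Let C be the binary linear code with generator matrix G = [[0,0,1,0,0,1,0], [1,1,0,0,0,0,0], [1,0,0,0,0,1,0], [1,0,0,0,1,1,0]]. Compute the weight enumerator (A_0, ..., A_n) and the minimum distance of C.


Weight distribution: A_0 = 1, A_1 = 1, A_2 = 6, A_3 = 6, A_4 = 1, A_5 = 1. Minimum distance d = 1.

Enumerate all 2^4 = 16 messages m ∈ F_2^4.
For each, compute codeword c = mG in F_2^7, then tally its weight.
  m = 0000 → c = 0000000, weight = 0.
  m = 1000 → c = 0010010, weight = 2.
  m = 0100 → c = 1100000, weight = 2.
  m = 1100 → c = 1110010, weight = 4.
  m = 0010 → c = 1000010, weight = 2.
  m = 1010 → c = 1010000, weight = 2.
  m = 0110 → c = 0100010, weight = 2.
  m = 1110 → c = 0110000, weight = 2.
  m = 0001 → c = 1000110, weight = 3.
  m = 1001 → c = 1010100, weight = 3.
  m = 0101 → c = 0100110, weight = 3.
  m = 1101 → c = 0110100, weight = 3.
  m = 0011 → c = 0000100, weight = 1.
  m = 1011 → c = 0010110, weight = 3.
  m = 0111 → c = 1100100, weight = 3.
  m = 1111 → c = 1110110, weight = 5.
Tally weights:
  weight 0: 1 codewords.
  weight 1: 1 codewords.
  weight 2: 6 codewords.
  weight 3: 6 codewords.
  weight 4: 1 codewords.
  weight 5: 1 codewords.
Minimum distance d = smallest w > 0 with A_w > 0 = 1.
Sanity: Σ A_w = 16 = 2^4 = 16 ✓.


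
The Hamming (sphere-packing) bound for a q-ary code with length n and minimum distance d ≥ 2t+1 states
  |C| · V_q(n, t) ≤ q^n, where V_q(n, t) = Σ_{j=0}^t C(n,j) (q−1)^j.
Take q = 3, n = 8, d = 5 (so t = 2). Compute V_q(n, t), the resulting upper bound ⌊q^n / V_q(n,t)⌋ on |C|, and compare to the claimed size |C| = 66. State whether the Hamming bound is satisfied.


V_q(n, t) = 129, q^n = 6561, Hamming bound = 50, |C| = 66 > bound (violated).

Step 1: Compute V_q(n, t) = Σ_{j=0}^2 C(n, j) (q−1)^j.
  j = 0: C(8,0)·(2)^0 = 1·1 = 1.
  j = 1: C(8,1)·(2)^1 = 8·2 = 16.
  j = 2: C(8,2)·(2)^2 = 28·4 = 112.
  V_q(n, t) = 1 + 16 + 112 = 129.
Step 2: q^n = 3^8 = 6561.
Step 3: Hamming bound ⌊q^n / V_q(n,t)⌋ = ⌊6561/129⌋ = 50.
Step 4: Compare |C| = 66 to 50: violated.
The claimed |C| lies above the Hamming bound, so no 3-ary code of length 8 with d ≥ 5 can have 66 codewords.


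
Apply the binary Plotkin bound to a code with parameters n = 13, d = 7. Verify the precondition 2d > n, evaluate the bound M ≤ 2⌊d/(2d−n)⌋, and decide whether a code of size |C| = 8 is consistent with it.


Plotkin bound M ≤ 14; given |C| = 8 ≤ bound (satisfied).

Check applicability: 2d = 14, n = 13.
2d − n = 1 > 0, so Plotkin applies.
Compute d/(2d−n) = 7/1 ≈ 7.0000.
⌊d/(2d−n)⌋ = 7.
Plotkin bound: M ≤ 2·7 = 14.
Given |C| = 8, check: satisfied.
This |C| is below the Plotkin bound.


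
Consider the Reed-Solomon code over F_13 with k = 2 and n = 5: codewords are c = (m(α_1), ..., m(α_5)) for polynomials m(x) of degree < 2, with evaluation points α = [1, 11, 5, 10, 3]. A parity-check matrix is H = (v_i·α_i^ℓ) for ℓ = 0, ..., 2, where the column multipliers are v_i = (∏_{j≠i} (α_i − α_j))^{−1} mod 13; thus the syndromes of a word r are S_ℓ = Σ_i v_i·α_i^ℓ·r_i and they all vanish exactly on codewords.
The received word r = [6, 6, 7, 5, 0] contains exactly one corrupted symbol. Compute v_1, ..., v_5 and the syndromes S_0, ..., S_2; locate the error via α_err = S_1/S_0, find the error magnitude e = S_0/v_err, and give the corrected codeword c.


S = (9, 8, 10), error at position 2, error magnitude e = 4, c = [6, 2, 7, 5, 0].

Step 1: column multipliers v_i = (∏_{j≠i}(α_i − α_j))^{−1} mod 13.
  i = 1 (α = 1): (1−11)(1−5)(1−10)(1−3) = (−10)·(−4)·(−9)·(−2) = 720 ≡ 5, so v_1 = 5^{−1} = 8 (mod 13).
  i = 2 (α = 11): (11−1)(11−5)(11−10)(11−3) = 10·6·1·8 = 480 ≡ 12, so v_2 = 12^{−1} = 12 (mod 13).
  i = 3 (α = 5): (5−1)(5−11)(5−10)(5−3) = 4·(−6)·(−5)·2 = 240 ≡ 6, so v_3 = 6^{−1} = 11 (mod 13).
  i = 4 (α = 10): (10−1)(10−11)(10−5)(10−3) = 9·(−1)·5·7 = −315 ≡ 10, so v_4 = 10^{−1} = 4 (mod 13).
  i = 5 (α = 3): (3−1)(3−11)(3−5)(3−10) = 2·(−8)·(−2)·(−7) = −224 ≡ 10, so v_5 = 10^{−1} = 4 (mod 13).
  v = [8, 12, 11, 4, 4].
Step 2: syndromes of r = [6, 6, 7, 5, 0] (all sums mod 13).
  S_0 = Σ v_i r_i = 8·6 + 12·6 + 11·7 + 4·5 + 4·0 = 217 ≡ 9.
  S_1 = Σ v_i α_i r_i = 8·1·6 + 12·11·6 + 11·5·7 + 4·10·5 + 4·3·0 = 1425 ≡ 8.
  α_i^2 mod 13 = [1, 4, 12, 9, 9].
  S_2 = Σ v_i α_i^2 r_i = 8·1·6 + 12·4·6 + 11·12·7 + 4·9·5 + 4·9·0 = 1440 ≡ 10.
  S = (9, 8, 10) ≠ 0, so r is not a codeword (an error is present).
Step 3: locate the error. For a single error e at position i, S_ℓ = v_i·e·α_i^ℓ, so α_err = S_1/S_0.
  S_0^{−1} = 9^{−1} = 3 (mod 13), so α_err = 8·3 = 24 ≡ 11 = α_2. Error position i = 2.
  Consistency check: S_2/S_1 = 10·5 = 50 ≡ 11 = α_err ✓ (single-error assumption holds).
Step 4: error magnitude e = S_0/v_2 = S_0·∏_{j≠2}(α_2 − α_j) = 9·12 = 108 ≡ 4 (mod 13).
Step 5: correct position 2: c_2 = r_2 − e = 6 − 4 ≡ 2 (mod 13). Hence c = [6, 2, 7, 5, 0].
  Check: interpolating c through the α_i gives m(x) = 9 + 10·x (degree < 2) with m(α_i) = c_i for every i, so c is indeed a codeword.


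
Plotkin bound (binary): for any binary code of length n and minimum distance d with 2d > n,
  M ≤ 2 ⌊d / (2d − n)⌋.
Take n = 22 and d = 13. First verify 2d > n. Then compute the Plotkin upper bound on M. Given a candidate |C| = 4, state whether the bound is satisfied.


Plotkin bound M ≤ 6; given |C| = 4 ≤ bound (satisfied).

Check applicability: 2d = 26, n = 22.
2d − n = 4 > 0, so Plotkin applies.
Compute d/(2d−n) = 13/4 ≈ 3.2500.
⌊d/(2d−n)⌋ = 3.
Plotkin bound: M ≤ 2·3 = 6.
Given |C| = 4, check: satisfied.
This |C| is below the Plotkin bound.


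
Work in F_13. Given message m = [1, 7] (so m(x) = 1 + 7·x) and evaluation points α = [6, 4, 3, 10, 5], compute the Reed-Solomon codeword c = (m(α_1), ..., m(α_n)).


c = [4, 3, 9, 6, 10]

Message polynomial: m(x) = 1 + 7·x (mod 13).
For each evaluation point α_i, compute m(α_i) mod 13:
  α_1 = 6: Horner steps 7 → 4, so m(6) = 4.
  α_2 = 4: Horner steps 7 → 3, so m(4) = 3.
  α_3 = 3: Horner steps 7 → 9, so m(3) = 9.
  α_4 = 10: Horner steps 7 → 6, so m(10) = 6.
  α_5 = 5: Horner steps 7 → 10, so m(5) = 10.
Codeword c = [4, 3, 9, 6, 10] ∈ F_13^5.


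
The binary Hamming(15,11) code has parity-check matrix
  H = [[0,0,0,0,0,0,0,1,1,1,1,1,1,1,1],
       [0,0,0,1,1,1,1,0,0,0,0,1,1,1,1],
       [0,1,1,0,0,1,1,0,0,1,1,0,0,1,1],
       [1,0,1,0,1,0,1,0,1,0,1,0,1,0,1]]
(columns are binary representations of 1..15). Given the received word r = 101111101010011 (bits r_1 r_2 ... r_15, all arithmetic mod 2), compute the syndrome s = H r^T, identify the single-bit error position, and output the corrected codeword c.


s = (0, 0, 0, 1)^T, error position = 1, corrected codeword c = 001111101010011

Compute s = H r^T mod 2 one row at a time:
  s_1 = 0 + 1 + 0 + 1 + 0 + 0 + 1 + 1 = 4 ≡ 0 (mod 2).
  s_2 = 1 + 1 + 1 + 1 + 0 + 0 + 1 + 1 = 6 ≡ 0 (mod 2).
  s_3 = 0 + 1 + 1 + 1 + 0 + 1 + 1 + 1 = 6 ≡ 0 (mod 2).
  s_4 = 1 + 1 + 1 + 1 + 1 + 1 + 0 + 1 = 7 ≡ 1 (mod 2).
s = (0, 0, 0, 1)^T — this equals column 1 of H (binary 0001), so error is at position 1.
Correct: flip bit 1 of r = 101111101010011 to get c = 001111101010011.


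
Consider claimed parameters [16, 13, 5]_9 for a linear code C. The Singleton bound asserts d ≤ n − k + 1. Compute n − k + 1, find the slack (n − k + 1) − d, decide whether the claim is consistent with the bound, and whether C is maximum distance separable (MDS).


Singleton RHS = n − k + 1 = 4, slack = -1, bound violated (no such code; not MDS).

Singleton bound: d ≤ n − k + 1.
Here n = 16, k = 13, so n − k + 1 = 4.
Given d = 5, check d ≤ 4: NO.
Slack = (n − k + 1) − d = -1.
The slack is negative: d = 5 exceeds n − k + 1 = 4 by 1, so the Singleton bound is violated and no linear [16, 13, 5]_9 code can exist. In particular it is not MDS (MDS requires d = n − k + 1 exactly).
Description: the claimed parameters are [16, 13, 5]_9; such a code would be impossible (violates the Singleton bound).


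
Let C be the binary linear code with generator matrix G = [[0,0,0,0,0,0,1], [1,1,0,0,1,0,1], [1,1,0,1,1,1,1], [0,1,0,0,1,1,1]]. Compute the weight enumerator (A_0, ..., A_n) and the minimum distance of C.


Weight distribution: A_0 = 1, A_1 = 1, A_2 = 3, A_3 = 6, A_4 = 3, A_5 = 1, A_6 = 1. Minimum distance d = 1.

Enumerate all 2^4 = 16 messages m ∈ F_2^4.
For each, compute codeword c = mG in F_2^7, then tally its weight.
  m = 0000 → c = 0000000, weight = 0.
  m = 1000 → c = 0000001, weight = 1.
  m = 0100 → c = 1100101, weight = 4.
  m = 1100 → c = 1100100, weight = 3.
  m = 0010 → c = 1101111, weight = 6.
  m = 1010 → c = 1101110, weight = 5.
  m = 0110 → c = 0001010, weight = 2.
  m = 1110 → c = 0001011, weight = 3.
  m = 0001 → c = 0100111, weight = 4.
  m = 1001 → c = 0100110, weight = 3.
  m = 0101 → c = 1000010, weight = 2.
  m = 1101 → c = 1000011, weight = 3.
  m = 0011 → c = 1001000, weight = 2.
  m = 1011 → c = 1001001, weight = 3.
  m = 0111 → c = 0101101, weight = 4.
  m = 1111 → c = 0101100, weight = 3.
Tally weights:
  weight 0: 1 codewords.
  weight 1: 1 codewords.
  weight 2: 3 codewords.
  weight 3: 6 codewords.
  weight 4: 3 codewords.
  weight 5: 1 codewords.
  weight 6: 1 codewords.
Minimum distance d = smallest w > 0 with A_w > 0 = 1.
Sanity: Σ A_w = 16 = 2^4 = 16 ✓.


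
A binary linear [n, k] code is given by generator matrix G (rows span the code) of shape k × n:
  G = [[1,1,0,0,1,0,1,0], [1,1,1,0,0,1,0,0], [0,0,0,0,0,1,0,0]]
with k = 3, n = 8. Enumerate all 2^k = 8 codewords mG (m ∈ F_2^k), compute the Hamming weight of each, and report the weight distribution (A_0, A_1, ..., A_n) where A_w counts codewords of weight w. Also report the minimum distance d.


Weight distribution: A_0 = 1, A_1 = 1, A_3 = 2, A_4 = 3, A_5 = 1. Minimum distance d = 1.

Enumerate all 2^3 = 8 messages m ∈ F_2^3.
For each, compute codeword c = mG in F_2^8, then tally its weight.
  m = 000 → c = 00000000, weight = 0.
  m = 100 → c = 11001010, weight = 4.
  m = 010 → c = 11100100, weight = 4.
  m = 110 → c = 00101110, weight = 4.
  m = 001 → c = 00000100, weight = 1.
  m = 101 → c = 11001110, weight = 5.
  m = 011 → c = 11100000, weight = 3.
  m = 111 → c = 00101010, weight = 3.
Tally weights:
  weight 0: 1 codewords.
  weight 1: 1 codewords.
  weight 3: 2 codewords.
  weight 4: 3 codewords.
  weight 5: 1 codewords.
Minimum distance d = smallest w > 0 with A_w > 0 = 1.
Sanity: Σ A_w = 8 = 2^3 = 8 ✓.


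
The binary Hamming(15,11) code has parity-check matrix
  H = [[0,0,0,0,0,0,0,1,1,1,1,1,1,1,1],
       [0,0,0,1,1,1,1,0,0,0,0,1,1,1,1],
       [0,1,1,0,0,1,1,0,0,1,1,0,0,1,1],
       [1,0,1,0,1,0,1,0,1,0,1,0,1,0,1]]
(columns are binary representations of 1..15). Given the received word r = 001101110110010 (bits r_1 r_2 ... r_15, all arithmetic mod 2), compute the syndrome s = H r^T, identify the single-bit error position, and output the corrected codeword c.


s = (0, 0, 0, 1)^T, error position = 1, corrected codeword c = 101101110110010

Compute s = H r^T mod 2 one row at a time:
  s_1 = 1 + 0 + 1 + 1 + 0 + 0 + 1 + 0 = 4 ≡ 0 (mod 2).
  s_2 = 1 + 0 + 1 + 1 + 0 + 0 + 1 + 0 = 4 ≡ 0 (mod 2).
  s_3 = 0 + 1 + 1 + 1 + 1 + 1 + 1 + 0 = 6 ≡ 0 (mod 2).
  s_4 = 0 + 1 + 0 + 1 + 0 + 1 + 0 + 0 = 3 ≡ 1 (mod 2).
s = (0, 0, 0, 1)^T — this equals column 1 of H (binary 0001), so error is at position 1.
Correct: flip bit 1 of r = 001101110110010 to get c = 101101110110010.


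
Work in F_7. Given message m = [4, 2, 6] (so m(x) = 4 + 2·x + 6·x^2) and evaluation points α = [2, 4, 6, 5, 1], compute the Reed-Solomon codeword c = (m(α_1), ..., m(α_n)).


c = [4, 3, 1, 3, 5]

Message polynomial: m(x) = 4 + 2·x + 6·x^2 (mod 7).
For each evaluation point α_i, compute m(α_i) mod 7:
  α_1 = 2: Horner steps 6 → 0 → 4, so m(2) = 4.
  α_2 = 4: Horner steps 6 → 5 → 3, so m(4) = 3.
  α_3 = 6: Horner steps 6 → 3 → 1, so m(6) = 1.
  α_4 = 5: Horner steps 6 → 4 → 3, so m(5) = 3.
  α_5 = 1: Horner steps 6 → 1 → 5, so m(1) = 5.
Codeword c = [4, 3, 1, 3, 5] ∈ F_7^5.


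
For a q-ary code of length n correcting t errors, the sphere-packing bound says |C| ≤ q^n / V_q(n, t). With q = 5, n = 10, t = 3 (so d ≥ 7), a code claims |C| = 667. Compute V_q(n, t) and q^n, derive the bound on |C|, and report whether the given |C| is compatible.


V_q(n, t) = 8441, q^n = 9765625, Hamming bound = 1156, |C| = 667 ≤ bound (satisfied).

Step 1: Compute V_q(n, t) = Σ_{j=0}^3 C(n, j) (q−1)^j.
  j = 0: C(10,0)·(4)^0 = 1·1 = 1.
  j = 1: C(10,1)·(4)^1 = 10·4 = 40.
  j = 2: C(10,2)·(4)^2 = 45·16 = 720.
  j = 3: C(10,3)·(4)^3 = 120·64 = 7680.
  V_q(n, t) = 1 + 40 + 720 + 7680 = 8441.
Step 2: q^n = 5^10 = 9765625.
Step 3: Hamming bound ⌊q^n / V_q(n,t)⌋ = ⌊9765625/8441⌋ = 1156.
Step 4: Compare |C| = 667 to 1156: satisfied.
The claimed |C| lies below the Hamming bound.


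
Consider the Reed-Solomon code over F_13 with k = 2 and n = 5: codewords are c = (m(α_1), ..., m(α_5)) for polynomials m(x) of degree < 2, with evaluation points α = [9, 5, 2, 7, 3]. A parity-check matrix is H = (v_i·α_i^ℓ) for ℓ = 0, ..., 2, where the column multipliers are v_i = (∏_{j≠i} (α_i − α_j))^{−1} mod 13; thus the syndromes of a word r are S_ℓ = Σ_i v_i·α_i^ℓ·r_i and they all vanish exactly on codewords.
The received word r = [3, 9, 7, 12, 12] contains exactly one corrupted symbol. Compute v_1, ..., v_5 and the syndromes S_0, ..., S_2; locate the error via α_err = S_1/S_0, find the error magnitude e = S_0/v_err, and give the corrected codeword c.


S = (10, 5, 9), error at position 4, error magnitude e = 6, c = [3, 9, 7, 6, 12].

Step 1: column multipliers v_i = (∏_{j≠i}(α_i − α_j))^{−1} mod 13.
  i = 1 (α = 9): (9−5)(9−2)(9−7)(9−3) = 4·7·2·6 = 336 ≡ 11, so v_1 = 11^{−1} = 6 (mod 13).
  i = 2 (α = 5): (5−9)(5−2)(5−7)(5−3) = (−4)·3·(−2)·2 = 48 ≡ 9, so v_2 = 9^{−1} = 3 (mod 13).
  i = 3 (α = 2): (2−9)(2−5)(2−7)(2−3) = (−7)·(−3)·(−5)·(−1) = 105 ≡ 1, so v_3 = 1^{−1} = 1 (mod 13).
  i = 4 (α = 7): (7−9)(7−5)(7−2)(7−3) = (−2)·2·5·4 = −80 ≡ 11, so v_4 = 11^{−1} = 6 (mod 13).
  i = 5 (α = 3): (3−9)(3−5)(3−2)(3−7) = (−6)·(−2)·1·(−4) = −48 ≡ 4, so v_5 = 4^{−1} = 10 (mod 13).
  v = [6, 3, 1, 6, 10].
Step 2: syndromes of r = [3, 9, 7, 12, 12] (all sums mod 13).
  S_0 = Σ v_i r_i = 6·3 + 3·9 + 1·7 + 6·12 + 10·12 = 244 ≡ 10.
  S_1 = Σ v_i α_i r_i = 6·9·3 + 3·5·9 + 1·2·7 + 6·7·12 + 10·3·12 = 1175 ≡ 5.
  α_i^2 mod 13 = [3, 12, 4, 10, 9].
  S_2 = Σ v_i α_i^2 r_i = 6·3·3 + 3·12·9 + 1·4·7 + 6·10·12 + 10·9·12 = 2206 ≡ 9.
  S = (10, 5, 9) ≠ 0, so r is not a codeword (an error is present).
Step 3: locate the error. For a single error e at position i, S_ℓ = v_i·e·α_i^ℓ, so α_err = S_1/S_0.
  S_0^{−1} = 10^{−1} = 4 (mod 13), so α_err = 5·4 = 20 ≡ 7 = α_4. Error position i = 4.
  Consistency check: S_2/S_1 = 9·8 = 72 ≡ 7 = α_err ✓ (single-error assumption holds).
Step 4: error magnitude e = S_0/v_4 = S_0·∏_{j≠4}(α_4 − α_j) = 10·11 = 110 ≡ 6 (mod 13).
Step 5: correct position 4: c_4 = r_4 − e = 12 − 6 ≡ 6 (mod 13). Hence c = [3, 9, 7, 6, 12].
  Check: interpolating c through the α_i gives m(x) = 10 + 5·x (degree < 2) with m(α_i) = c_i for every i, so c is indeed a codeword.


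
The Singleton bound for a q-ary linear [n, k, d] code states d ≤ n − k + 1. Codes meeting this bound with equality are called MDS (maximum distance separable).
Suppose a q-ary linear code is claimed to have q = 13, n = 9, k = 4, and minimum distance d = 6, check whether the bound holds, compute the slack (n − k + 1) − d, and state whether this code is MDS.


Singleton RHS = n − k + 1 = 6, slack = 0, bound satisfied, MDS.

Singleton bound: d ≤ n − k + 1.
Here n = 9, k = 4, so n − k + 1 = 6.
Given d = 6, check d ≤ 6: YES.
Slack = (n − k + 1) − d = 0.
The code is MDS (slack = 0).
Description: the claimed parameters are [9, 4, 6]_13; such a code would be MDS (meets Singleton bound).


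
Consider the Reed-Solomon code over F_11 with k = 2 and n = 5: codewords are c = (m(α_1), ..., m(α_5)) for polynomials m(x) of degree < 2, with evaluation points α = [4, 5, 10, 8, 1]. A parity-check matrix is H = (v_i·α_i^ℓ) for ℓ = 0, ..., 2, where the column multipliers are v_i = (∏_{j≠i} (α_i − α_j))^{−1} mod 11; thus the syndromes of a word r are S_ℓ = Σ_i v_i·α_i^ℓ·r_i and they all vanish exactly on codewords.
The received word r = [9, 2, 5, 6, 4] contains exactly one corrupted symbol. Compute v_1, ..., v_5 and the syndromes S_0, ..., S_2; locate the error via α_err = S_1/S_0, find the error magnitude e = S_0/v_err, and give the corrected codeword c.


S = (9, 3, 1), error at position 1, error magnitude e = 1, c = [8, 2, 5, 6, 4].

Step 1: column multipliers v_i = (∏_{j≠i}(α_i − α_j))^{−1} mod 11.
  i = 1 (α = 4): (4−5)(4−10)(4−8)(4−1) = (−1)·(−6)·(−4)·3 = −72 ≡ 5, so v_1 = 5^{−1} = 9 (mod 11).
  i = 2 (α = 5): (5−4)(5−10)(5−8)(5−1) = 1·(−5)·(−3)·4 = 60 ≡ 5, so v_2 = 5^{−1} = 9 (mod 11).
  i = 3 (α = 10): (10−4)(10−5)(10−8)(10−1) = 6·5·2·9 = 540 ≡ 1, so v_3 = 1^{−1} = 1 (mod 11).
  i = 4 (α = 8): (8−4)(8−5)(8−10)(8−1) = 4·3·(−2)·7 = −168 ≡ 8, so v_4 = 8^{−1} = 7 (mod 11).
  i = 5 (α = 1): (1−4)(1−5)(1−10)(1−8) = (−3)·(−4)·(−9)·(−7) = 756 ≡ 8, so v_5 = 8^{−1} = 7 (mod 11).
  v = [9, 9, 1, 7, 7].
Step 2: syndromes of r = [9, 2, 5, 6, 4] (all sums mod 11).
  S_0 = Σ v_i r_i = 9·9 + 9·2 + 1·5 + 7·6 + 7·4 = 174 ≡ 9.
  S_1 = Σ v_i α_i r_i = 9·4·9 + 9·5·2 + 1·10·5 + 7·8·6 + 7·1·4 = 828 ≡ 3.
  α_i^2 mod 11 = [5, 3, 1, 9, 1].
  S_2 = Σ v_i α_i^2 r_i = 9·5·9 + 9·3·2 + 1·1·5 + 7·9·6 + 7·1·4 = 870 ≡ 1.
  S = (9, 3, 1) ≠ 0, so r is not a codeword (an error is present).
Step 3: locate the error. For a single error e at position i, S_ℓ = v_i·e·α_i^ℓ, so α_err = S_1/S_0.
  S_0^{−1} = 9^{−1} = 5 (mod 11), so α_err = 3·5 = 15 ≡ 4 = α_1. Error position i = 1.
  Consistency check: S_2/S_1 = 1·4 = 4 ≡ 4 = α_err ✓ (single-error assumption holds).
Step 4: error magnitude e = S_0/v_1 = S_0·∏_{j≠1}(α_1 − α_j) = 9·5 = 45 ≡ 1 (mod 11).
Step 5: correct position 1: c_1 = r_1 − e = 9 − 1 ≡ 8 (mod 11). Hence c = [8, 2, 5, 6, 4].
  Check: interpolating c through the α_i gives m(x) = 10 + 5·x (degree < 2) with m(α_i) = c_i for every i, so c is indeed a codeword.


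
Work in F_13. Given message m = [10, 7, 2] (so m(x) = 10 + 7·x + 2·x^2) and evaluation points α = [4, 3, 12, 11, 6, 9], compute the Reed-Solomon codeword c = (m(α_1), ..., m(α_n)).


c = [5, 10, 5, 4, 7, 1]

Message polynomial: m(x) = 10 + 7·x + 2·x^2 (mod 13).
For each evaluation point α_i, compute m(α_i) mod 13:
  α_1 = 4: Horner steps 2 → 2 → 5, so m(4) = 5.
  α_2 = 3: Horner steps 2 → 0 → 10, so m(3) = 10.
  α_3 = 12: Horner steps 2 → 5 → 5, so m(12) = 5.
  α_4 = 11: Horner steps 2 → 3 → 4, so m(11) = 4.
  α_5 = 6: Horner steps 2 → 6 → 7, so m(6) = 7.
  α_6 = 9: Horner steps 2 → 12 → 1, so m(9) = 1.
Codeword c = [5, 10, 5, 4, 7, 1] ∈ F_13^6.


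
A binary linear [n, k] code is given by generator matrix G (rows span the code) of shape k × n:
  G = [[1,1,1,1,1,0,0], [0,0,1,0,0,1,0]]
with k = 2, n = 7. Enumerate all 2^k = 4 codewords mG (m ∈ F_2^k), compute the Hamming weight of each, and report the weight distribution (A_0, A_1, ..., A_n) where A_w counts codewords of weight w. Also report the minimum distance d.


Weight distribution: A_0 = 1, A_2 = 1, A_5 = 2. Minimum distance d = 2.

Enumerate all 2^2 = 4 messages m ∈ F_2^2.
For each, compute codeword c = mG in F_2^7, then tally its weight.
  m = 00 → c = 0000000, weight = 0.
  m = 10 → c = 1111100, weight = 5.
  m = 01 → c = 0010010, weight = 2.
  m = 11 → c = 1101110, weight = 5.
Tally weights:
  weight 0: 1 codewords.
  weight 2: 1 codewords.
  weight 5: 2 codewords.
Minimum distance d = smallest w > 0 with A_w > 0 = 2.
Sanity: Σ A_w = 4 = 2^2 = 4 ✓.


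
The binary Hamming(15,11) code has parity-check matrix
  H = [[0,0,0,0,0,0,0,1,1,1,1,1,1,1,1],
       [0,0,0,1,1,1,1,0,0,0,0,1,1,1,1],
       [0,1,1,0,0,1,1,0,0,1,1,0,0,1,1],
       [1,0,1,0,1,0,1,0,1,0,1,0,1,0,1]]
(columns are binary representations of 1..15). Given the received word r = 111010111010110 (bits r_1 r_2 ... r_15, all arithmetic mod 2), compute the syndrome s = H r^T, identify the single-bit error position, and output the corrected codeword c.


s = (1, 0, 1, 1)^T, error position = 11, corrected codeword c = 111010111000110

Compute s = H r^T mod 2 one row at a time:
  s_1 = 1 + 1 + 0 + 1 + 0 + 1 + 1 + 0 = 5 ≡ 1 (mod 2).
  s_2 = 0 + 1 + 0 + 1 + 0 + 1 + 1 + 0 = 4 ≡ 0 (mod 2).
  s_3 = 1 + 1 + 0 + 1 + 0 + 1 + 1 + 0 = 5 ≡ 1 (mod 2).
  s_4 = 1 + 1 + 1 + 1 + 1 + 1 + 1 + 0 = 7 ≡ 1 (mod 2).
s = (1, 0, 1, 1)^T — this equals column 11 of H (binary 1011), so error is at position 11.
Correct: flip bit 11 of r = 111010111010110 to get c = 111010111000110.


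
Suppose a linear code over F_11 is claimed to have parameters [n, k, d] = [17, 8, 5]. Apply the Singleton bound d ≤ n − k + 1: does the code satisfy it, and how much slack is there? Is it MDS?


Singleton RHS = n − k + 1 = 10, slack = 5, bound satisfied, not MDS.

Singleton bound: d ≤ n − k + 1.
Here n = 17, k = 8, so n − k + 1 = 10.
Given d = 5, check d ≤ 10: YES.
Slack = (n − k + 1) − d = 5.
The code is NOT MDS (slack = 5 > 0).
Description: the claimed parameters are [17, 8, 5]_11; such a code would be non-MDS.


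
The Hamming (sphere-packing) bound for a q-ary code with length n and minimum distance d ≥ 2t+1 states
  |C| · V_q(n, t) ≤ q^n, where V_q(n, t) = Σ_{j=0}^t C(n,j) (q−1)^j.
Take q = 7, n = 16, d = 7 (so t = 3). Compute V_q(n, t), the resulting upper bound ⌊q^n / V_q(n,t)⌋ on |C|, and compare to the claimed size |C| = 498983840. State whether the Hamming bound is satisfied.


V_q(n, t) = 125377, q^n = 33232930569601, Hamming bound = 265064011, |C| = 498983840 > bound (violated).

Step 1: Compute V_q(n, t) = Σ_{j=0}^3 C(n, j) (q−1)^j.
  j = 0: C(16,0)·(6)^0 = 1·1 = 1.
  j = 1: C(16,1)·(6)^1 = 16·6 = 96.
  j = 2: C(16,2)·(6)^2 = 120·36 = 4320.
  j = 3: C(16,3)·(6)^3 = 560·216 = 120960.
  V_q(n, t) = 1 + 96 + 4320 + 120960 = 125377.
Step 2: q^n = 7^16 = 33232930569601.
Step 3: Hamming bound ⌊q^n / V_q(n,t)⌋ = ⌊33232930569601/125377⌋ = 265064011.
Step 4: Compare |C| = 498983840 to 265064011: violated.
The claimed |C| lies above the Hamming bound, so no 7-ary code of length 16 with d ≥ 7 can have 498983840 codewords.


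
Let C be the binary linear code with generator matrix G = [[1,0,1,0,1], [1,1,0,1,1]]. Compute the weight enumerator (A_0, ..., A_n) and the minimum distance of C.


Weight distribution: A_0 = 1, A_3 = 2, A_4 = 1. Minimum distance d = 3.

Enumerate all 2^2 = 4 messages m ∈ F_2^2.
For each, compute codeword c = mG in F_2^5, then tally its weight.
  m = 00 → c = 00000, weight = 0.
  m = 10 → c = 10101, weight = 3.
  m = 01 → c = 11011, weight = 4.
  m = 11 → c = 01110, weight = 3.
Tally weights:
  weight 0: 1 codewords.
  weight 3: 2 codewords.
  weight 4: 1 codewords.
Minimum distance d = smallest w > 0 with A_w > 0 = 3.
Sanity: Σ A_w = 4 = 2^2 = 4 ✓.


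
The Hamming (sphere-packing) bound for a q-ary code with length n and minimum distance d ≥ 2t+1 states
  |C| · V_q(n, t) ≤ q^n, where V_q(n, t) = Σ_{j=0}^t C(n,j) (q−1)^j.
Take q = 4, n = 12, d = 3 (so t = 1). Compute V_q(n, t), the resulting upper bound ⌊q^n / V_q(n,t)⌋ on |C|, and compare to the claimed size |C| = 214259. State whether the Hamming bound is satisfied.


V_q(n, t) = 37, q^n = 16777216, Hamming bound = 453438, |C| = 214259 ≤ bound (satisfied).

Step 1: Compute V_q(n, t) = Σ_{j=0}^1 C(n, j) (q−1)^j.
  j = 0: C(12,0)·(3)^0 = 1·1 = 1.
  j = 1: C(12,1)·(3)^1 = 12·3 = 36.
  V_q(n, t) = 1 + 36 = 37.
Step 2: q^n = 4^12 = 16777216.
Step 3: Hamming bound ⌊q^n / V_q(n,t)⌋ = ⌊16777216/37⌋ = 453438.
Step 4: Compare |C| = 214259 to 453438: satisfied.
The claimed |C| lies below the Hamming bound.


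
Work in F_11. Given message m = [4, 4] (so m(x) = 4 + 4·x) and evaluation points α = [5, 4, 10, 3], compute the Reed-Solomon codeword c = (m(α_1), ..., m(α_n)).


c = [2, 9, 0, 5]

Message polynomial: m(x) = 4 + 4·x (mod 11).
For each evaluation point α_i, compute m(α_i) mod 11:
  α_1 = 5: Horner steps 4 → 2, so m(5) = 2.
  α_2 = 4: Horner steps 4 → 9, so m(4) = 9.
  α_3 = 10: Horner steps 4 → 0, so m(10) = 0.
  α_4 = 3: Horner steps 4 → 5, so m(3) = 5.
Codeword c = [2, 9, 0, 5] ∈ F_11^4.


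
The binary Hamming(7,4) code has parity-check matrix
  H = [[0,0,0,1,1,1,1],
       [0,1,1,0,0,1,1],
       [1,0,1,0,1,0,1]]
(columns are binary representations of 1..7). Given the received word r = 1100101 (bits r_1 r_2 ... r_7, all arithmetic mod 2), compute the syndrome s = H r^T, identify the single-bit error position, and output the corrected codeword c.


s = (0, 0, 1)^T, error position = 1, corrected codeword c = 0100101

Compute s = H r^T mod 2 one row at a time:
  s_1 = 0 + 1 + 0 + 1 = 2 ≡ 0 (mod 2).
  s_2 = 1 + 0 + 0 + 1 = 2 ≡ 0 (mod 2).
  s_3 = 1 + 0 + 1 + 1 = 3 ≡ 1 (mod 2).
s = (0, 0, 1)^T — this equals column 1 of H (binary 001), so error is at position 1.
Correct: flip bit 1 of r = 1100101 to get c = 0100101.


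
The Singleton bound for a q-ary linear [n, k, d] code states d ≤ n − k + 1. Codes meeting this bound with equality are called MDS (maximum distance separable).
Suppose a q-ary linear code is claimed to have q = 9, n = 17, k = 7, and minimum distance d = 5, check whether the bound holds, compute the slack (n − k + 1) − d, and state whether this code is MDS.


Singleton RHS = n − k + 1 = 11, slack = 6, bound satisfied, not MDS.

Singleton bound: d ≤ n − k + 1.
Here n = 17, k = 7, so n − k + 1 = 11.
Given d = 5, check d ≤ 11: YES.
Slack = (n − k + 1) − d = 6.
The code is NOT MDS (slack = 6 > 0).
Description: the claimed parameters are [17, 7, 5]_9; such a code would be non-MDS.


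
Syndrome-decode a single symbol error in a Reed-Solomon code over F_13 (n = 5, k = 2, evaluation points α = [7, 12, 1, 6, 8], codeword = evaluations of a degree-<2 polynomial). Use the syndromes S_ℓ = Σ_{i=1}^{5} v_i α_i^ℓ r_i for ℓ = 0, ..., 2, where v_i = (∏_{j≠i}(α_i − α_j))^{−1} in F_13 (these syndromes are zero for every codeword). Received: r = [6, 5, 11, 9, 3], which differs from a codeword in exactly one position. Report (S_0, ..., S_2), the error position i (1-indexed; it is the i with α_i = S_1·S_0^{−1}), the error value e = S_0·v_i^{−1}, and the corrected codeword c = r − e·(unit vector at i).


S = (2, 11, 2), error at position 2, error magnitude e = 1, c = [6, 4, 11, 9, 3].

Step 1: column multipliers v_i = (∏_{j≠i}(α_i − α_j))^{−1} mod 13.
  i = 1 (α = 7): (7−12)(7−1)(7−6)(7−8) = (−5)·6·1·(−1) = 30 ≡ 4, so v_1 = 4^{−1} = 10 (mod 13).
  i = 2 (α = 12): (12−7)(12−1)(12−6)(12−8) = 5·11·6·4 = 1320 ≡ 7, so v_2 = 7^{−1} = 2 (mod 13).
  i = 3 (α = 1): (1−7)(1−12)(1−6)(1−8) = (−6)·(−11)·(−5)·(−7) = 2310 ≡ 9, so v_3 = 9^{−1} = 3 (mod 13).
  i = 4 (α = 6): (6−7)(6−12)(6−1)(6−8) = (−1)·(−6)·5·(−2) = −60 ≡ 5, so v_4 = 5^{−1} = 8 (mod 13).
  i = 5 (α = 8): (8−7)(8−12)(8−1)(8−6) = 1·(−4)·7·2 = −56 ≡ 9, so v_5 = 9^{−1} = 3 (mod 13).
  v = [10, 2, 3, 8, 3].
Step 2: syndromes of r = [6, 5, 11, 9, 3] (all sums mod 13).
  S_0 = Σ v_i r_i = 10·6 + 2·5 + 3·11 + 8·9 + 3·3 = 184 ≡ 2.
  S_1 = Σ v_i α_i r_i = 10·7·6 + 2·12·5 + 3·1·11 + 8·6·9 + 3·8·3 = 1077 ≡ 11.
  α_i^2 mod 13 = [10, 1, 1, 10, 12].
  S_2 = Σ v_i α_i^2 r_i = 10·10·6 + 2·1·5 + 3·1·11 + 8·10·9 + 3·12·3 = 1471 ≡ 2.
  S = (2, 11, 2) ≠ 0, so r is not a codeword (an error is present).
Step 3: locate the error. For a single error e at position i, S_ℓ = v_i·e·α_i^ℓ, so α_err = S_1/S_0.
  S_0^{−1} = 2^{−1} = 7 (mod 13), so α_err = 11·7 = 77 ≡ 12 = α_2. Error position i = 2.
  Consistency check: S_2/S_1 = 2·6 = 12 ≡ 12 = α_err ✓ (single-error assumption holds).
Step 4: error magnitude e = S_0/v_2 = S_0·∏_{j≠2}(α_2 − α_j) = 2·7 = 14 ≡ 1 (mod 13).
Step 5: correct position 2: c_2 = r_2 − e = 5 − 1 ≡ 4 (mod 13). Hence c = [6, 4, 11, 9, 3].
  Check: interpolating c through the α_i gives m(x) = 1 + 10·x (degree < 2) with m(α_i) = c_i for every i, so c is indeed a codeword.


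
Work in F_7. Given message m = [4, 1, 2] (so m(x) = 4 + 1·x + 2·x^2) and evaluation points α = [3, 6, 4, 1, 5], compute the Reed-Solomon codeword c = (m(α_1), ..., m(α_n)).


c = [4, 5, 5, 0, 3]

Message polynomial: m(x) = 4 + 1·x + 2·x^2 (mod 7).
For each evaluation point α_i, compute m(α_i) mod 7:
  α_1 = 3: Horner steps 2 → 0 → 4, so m(3) = 4.
  α_2 = 6: Horner steps 2 → 6 → 5, so m(6) = 5.
  α_3 = 4: Horner steps 2 → 2 → 5, so m(4) = 5.
  α_4 = 1: Horner steps 2 → 3 → 0, so m(1) = 0.
  α_5 = 5: Horner steps 2 → 4 → 3, so m(5) = 3.
Codeword c = [4, 5, 5, 0, 3] ∈ F_7^5.


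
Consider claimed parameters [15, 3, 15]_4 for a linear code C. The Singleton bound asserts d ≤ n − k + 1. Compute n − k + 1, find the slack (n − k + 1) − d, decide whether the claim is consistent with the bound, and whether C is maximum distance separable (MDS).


Singleton RHS = n − k + 1 = 13, slack = -2, bound violated (no such code; not MDS).

Singleton bound: d ≤ n − k + 1.
Here n = 15, k = 3, so n − k + 1 = 13.
Given d = 15, check d ≤ 13: NO.
Slack = (n − k + 1) − d = -2.
The slack is negative: d = 15 exceeds n − k + 1 = 13 by 2, so the Singleton bound is violated and no linear [15, 3, 15]_4 code can exist. In particular it is not MDS (MDS requires d = n − k + 1 exactly).
Description: the claimed parameters are [15, 3, 15]_4; such a code would be impossible (violates the Singleton bound).


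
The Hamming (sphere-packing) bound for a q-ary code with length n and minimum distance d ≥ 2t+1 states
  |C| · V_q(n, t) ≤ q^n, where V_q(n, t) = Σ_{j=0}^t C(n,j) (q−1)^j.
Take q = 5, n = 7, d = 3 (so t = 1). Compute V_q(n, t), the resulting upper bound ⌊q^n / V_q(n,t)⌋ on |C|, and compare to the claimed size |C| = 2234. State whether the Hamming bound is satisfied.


V_q(n, t) = 29, q^n = 78125, Hamming bound = 2693, |C| = 2234 ≤ bound (satisfied).

Step 1: Compute V_q(n, t) = Σ_{j=0}^1 C(n, j) (q−1)^j.
  j = 0: C(7,0)·(4)^0 = 1·1 = 1.
  j = 1: C(7,1)·(4)^1 = 7·4 = 28.
  V_q(n, t) = 1 + 28 = 29.
Step 2: q^n = 5^7 = 78125.
Step 3: Hamming bound ⌊q^n / V_q(n,t)⌋ = ⌊78125/29⌋ = 2693.
Step 4: Compare |C| = 2234 to 2693: satisfied.
The claimed |C| lies below the Hamming bound.


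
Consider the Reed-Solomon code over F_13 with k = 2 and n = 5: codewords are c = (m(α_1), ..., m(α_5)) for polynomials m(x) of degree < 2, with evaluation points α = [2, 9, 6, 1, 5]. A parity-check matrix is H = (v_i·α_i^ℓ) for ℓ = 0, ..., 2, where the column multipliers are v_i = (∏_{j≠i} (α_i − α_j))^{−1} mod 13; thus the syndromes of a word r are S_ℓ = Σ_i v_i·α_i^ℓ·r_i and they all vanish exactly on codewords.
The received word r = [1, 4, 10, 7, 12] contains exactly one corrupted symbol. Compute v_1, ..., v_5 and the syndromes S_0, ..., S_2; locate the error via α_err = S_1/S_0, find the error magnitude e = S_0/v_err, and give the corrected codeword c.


S = (5, 10, 7), error at position 1, error magnitude e = 9, c = [5, 4, 10, 7, 12].

Step 1: column multipliers v_i = (∏_{j≠i}(α_i − α_j))^{−1} mod 13.
  i = 1 (α = 2): (2−9)(2−6)(2−1)(2−5) = (−7)·(−4)·1·(−3) = −84 ≡ 7, so v_1 = 7^{−1} = 2 (mod 13).
  i = 2 (α = 9): (9−2)(9−6)(9−1)(9−5) = 7·3·8·4 = 672 ≡ 9, so v_2 = 9^{−1} = 3 (mod 13).
  i = 3 (α = 6): (6−2)(6−9)(6−1)(6−5) = 4·(−3)·5·1 = −60 ≡ 5, so v_3 = 5^{−1} = 8 (mod 13).
  i = 4 (α = 1): (1−2)(1−9)(1−6)(1−5) = (−1)·(−8)·(−5)·(−4) = 160 ≡ 4, so v_4 = 4^{−1} = 10 (mod 13).
  i = 5 (α = 5): (5−2)(5−9)(5−6)(5−1) = 3·(−4)·(−1)·4 = 48 ≡ 9, so v_5 = 9^{−1} = 3 (mod 13).
  v = [2, 3, 8, 10, 3].
Step 2: syndromes of r = [1, 4, 10, 7, 12] (all sums mod 13).
  S_0 = Σ v_i r_i = 2·1 + 3·4 + 8·10 + 10·7 + 3·12 = 200 ≡ 5.
  S_1 = Σ v_i α_i r_i = 2·2·1 + 3·9·4 + 8·6·10 + 10·1·7 + 3·5·12 = 842 ≡ 10.
  α_i^2 mod 13 = [4, 3, 10, 1, 12].
  S_2 = Σ v_i α_i^2 r_i = 2·4·1 + 3·3·4 + 8·10·10 + 10·1·7 + 3·12·12 = 1346 ≡ 7.
  S = (5, 10, 7) ≠ 0, so r is not a codeword (an error is present).
Step 3: locate the error. For a single error e at position i, S_ℓ = v_i·e·α_i^ℓ, so α_err = S_1/S_0.
  S_0^{−1} = 5^{−1} = 8 (mod 13), so α_err = 10·8 = 80 ≡ 2 = α_1. Error position i = 1.
  Consistency check: S_2/S_1 = 7·4 = 28 ≡ 2 = α_err ✓ (single-error assumption holds).
Step 4: error magnitude e = S_0/v_1 = S_0·∏_{j≠1}(α_1 − α_j) = 5·7 = 35 ≡ 9 (mod 13).
Step 5: correct position 1: c_1 = r_1 − e = 1 − 9 ≡ 5 (mod 13). Hence c = [5, 4, 10, 7, 12].
  Check: interpolating c through the α_i gives m(x) = 9 + 11·x (degree < 2) with m(α_i) = c_i for every i, so c is indeed a codeword.


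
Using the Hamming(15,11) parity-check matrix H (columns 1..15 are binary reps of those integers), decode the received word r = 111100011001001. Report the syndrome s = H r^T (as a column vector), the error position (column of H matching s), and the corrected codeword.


s = (0, 1, 1, 0)^T, error position = 6, corrected codeword c = 111101011001001

Compute s = H r^T mod 2 one row at a time:
  s_1 = 1 + 1 + 0 + 0 + 1 + 0 + 0 + 1 = 4 ≡ 0 (mod 2).
  s_2 = 1 + 0 + 0 + 0 + 1 + 0 + 0 + 1 = 3 ≡ 1 (mod 2).
  s_3 = 1 + 1 + 0 + 0 + 0 + 0 + 0 + 1 = 3 ≡ 1 (mod 2).
  s_4 = 1 + 1 + 0 + 0 + 1 + 0 + 0 + 1 = 4 ≡ 0 (mod 2).
s = (0, 1, 1, 0)^T — this equals column 6 of H (binary 0110), so error is at position 6.
Correct: flip bit 6 of r = 111100011001001 to get c = 111101011001001.


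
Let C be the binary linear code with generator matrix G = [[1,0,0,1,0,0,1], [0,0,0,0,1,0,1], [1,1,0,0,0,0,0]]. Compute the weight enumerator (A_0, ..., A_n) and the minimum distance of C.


Weight distribution: A_0 = 1, A_2 = 2, A_3 = 4, A_4 = 1. Minimum distance d = 2.

Enumerate all 2^3 = 8 messages m ∈ F_2^3.
For each, compute codeword c = mG in F_2^7, then tally its weight.
  m = 000 → c = 0000000, weight = 0.
  m = 100 → c = 1001001, weight = 3.
  m = 010 → c = 0000101, weight = 2.
  m = 110 → c = 1001100, weight = 3.
  m = 001 → c = 1100000, weight = 2.
  m = 101 → c = 0101001, weight = 3.
  m = 011 → c = 1100101, weight = 4.
  m = 111 → c = 0101100, weight = 3.
Tally weights:
  weight 0: 1 codewords.
  weight 2: 2 codewords.
  weight 3: 4 codewords.
  weight 4: 1 codewords.
Minimum distance d = smallest w > 0 with A_w > 0 = 2.
Sanity: Σ A_w = 8 = 2^3 = 8 ✓.


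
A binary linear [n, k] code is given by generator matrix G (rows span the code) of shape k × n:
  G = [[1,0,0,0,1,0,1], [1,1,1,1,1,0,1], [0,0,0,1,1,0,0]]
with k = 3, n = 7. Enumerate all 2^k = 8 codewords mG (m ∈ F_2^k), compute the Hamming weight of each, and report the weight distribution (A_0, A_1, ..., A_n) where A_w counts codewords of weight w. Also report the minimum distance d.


Weight distribution: A_0 = 1, A_2 = 1, A_3 = 4, A_4 = 1, A_6 = 1. Minimum distance d = 2.

Enumerate all 2^3 = 8 messages m ∈ F_2^3.
For each, compute codeword c = mG in F_2^7, then tally its weight.
  m = 000 → c = 0000000, weight = 0.
  m = 100 → c = 1000101, weight = 3.
  m = 010 → c = 1111101, weight = 6.
  m = 110 → c = 0111000, weight = 3.
  m = 001 → c = 0001100, weight = 2.
  m = 101 → c = 1001001, weight = 3.
  m = 011 → c = 1110001, weight = 4.
  m = 111 → c = 0110100, weight = 3.
Tally weights:
  weight 0: 1 codewords.
  weight 2: 1 codewords.
  weight 3: 4 codewords.
  weight 4: 1 codewords.
  weight 6: 1 codewords.
Minimum distance d = smallest w > 0 with A_w > 0 = 2.
Sanity: Σ A_w = 8 = 2^3 = 8 ✓.
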